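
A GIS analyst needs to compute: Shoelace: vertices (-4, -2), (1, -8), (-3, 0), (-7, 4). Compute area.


Shoelace sum: ((-4)*(-8) - 1*(-2)) + (1*0 - (-3)*(-8)) + ((-3)*4 - (-7)*0) + ((-7)*(-2) - (-4)*4)
= 28
Area = |28|/2 = 14

14


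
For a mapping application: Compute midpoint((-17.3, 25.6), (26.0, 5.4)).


M = (((-17.3)+26)/2, (25.6+5.4)/2)
= (4.35, 15.5)

(4.35, 15.5)


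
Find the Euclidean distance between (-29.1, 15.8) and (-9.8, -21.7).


dx=19.3, dy=-37.5
d^2 = 19.3^2 + (-37.5)^2 = 1778.74
d = sqrt(1778.74) = 42.1751

42.1751


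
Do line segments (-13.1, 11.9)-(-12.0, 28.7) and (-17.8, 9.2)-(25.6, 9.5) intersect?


Cross products: d1=115.77, d2=844.56, d3=75.99, d4=-652.8
d1*d2 < 0 and d3*d4 < 0? no

No, they don't intersect


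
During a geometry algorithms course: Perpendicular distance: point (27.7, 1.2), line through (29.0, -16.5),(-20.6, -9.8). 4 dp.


|cross product| = 869.21
|line direction| = sqrt(2505.05) = 50.0505
Distance = 869.21/sqrt(2505.05) = 17.3667

17.3667


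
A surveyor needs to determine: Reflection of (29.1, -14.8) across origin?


Reflection over origin: (x,y) -> (-x,-y)
(29.1, -14.8) -> (-29.1, 14.8)

(-29.1, 14.8)


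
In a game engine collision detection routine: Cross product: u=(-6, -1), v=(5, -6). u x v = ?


u x v = u_x*v_y - u_y*v_x = (-6)*(-6) - (-1)*5
= 36 - (-5) = 41

41


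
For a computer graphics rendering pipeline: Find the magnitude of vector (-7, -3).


|u| = sqrt((-7)^2 + (-3)^2) = sqrt(58) = 7.6158

7.6158


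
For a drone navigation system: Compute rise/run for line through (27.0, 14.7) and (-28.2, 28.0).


slope = (y2-y1)/(x2-x1) = (28-14.7)/((-28.2)-27) = 13.3/(-55.2) = -0.2409

-0.2409


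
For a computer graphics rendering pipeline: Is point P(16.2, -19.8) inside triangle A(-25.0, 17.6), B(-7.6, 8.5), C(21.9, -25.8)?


Cross products: AB x AP = -275.84, BC x BP = -18.51, CA x CP = -34.02
All same sign? yes

Yes, inside


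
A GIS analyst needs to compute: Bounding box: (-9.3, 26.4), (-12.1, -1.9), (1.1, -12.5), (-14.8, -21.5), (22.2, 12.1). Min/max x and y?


x range: [-14.8, 22.2]
y range: [-21.5, 26.4]
Bounding box: (-14.8,-21.5) to (22.2,26.4)

(-14.8,-21.5) to (22.2,26.4)


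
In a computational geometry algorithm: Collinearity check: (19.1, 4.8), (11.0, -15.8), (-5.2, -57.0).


Cross product: (11-19.1)*((-57)-4.8) - ((-15.8)-4.8)*((-5.2)-19.1)
= 0

Yes, collinear


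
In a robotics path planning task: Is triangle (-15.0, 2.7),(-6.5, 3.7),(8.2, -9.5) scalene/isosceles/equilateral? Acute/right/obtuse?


Side lengths squared: AB^2=73.25, BC^2=390.33, CA^2=687.08
Sorted: [73.25, 390.33, 687.08]
By sides: Scalene, By angles: Obtuse

Scalene, Obtuse


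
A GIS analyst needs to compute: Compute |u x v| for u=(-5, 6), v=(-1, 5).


|u x v| = |(-5)*5 - 6*(-1)|
= |(-25) - (-6)| = 19

19


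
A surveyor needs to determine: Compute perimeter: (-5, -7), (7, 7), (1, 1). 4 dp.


Sides: (-5, -7)->(7, 7): sqrt(340) = 18.439089, (7, 7)->(1, 1): sqrt(72) = 8.485281, (1, 1)->(-5, -7): sqrt(100) = 10
Sum = 36.92437
Perimeter = 36.9244

36.9244


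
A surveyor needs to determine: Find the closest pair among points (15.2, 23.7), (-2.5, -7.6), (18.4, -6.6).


d(P0,P1) = 35.958, d(P0,P2) = 30.4685, d(P1,P2) = 20.9239
Closest: P1 and P2

Closest pair: (-2.5, -7.6) and (18.4, -6.6), distance = 20.9239


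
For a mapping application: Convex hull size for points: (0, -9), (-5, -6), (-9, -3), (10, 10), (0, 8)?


Convex hull vertices (CCW): (-9, -3), (-5, -6), (0, -9), (10, 10), (0, 8)
Count = 5

5


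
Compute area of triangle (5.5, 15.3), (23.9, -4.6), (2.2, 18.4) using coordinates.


Area = |x_A(y_B-y_C) + x_B(y_C-y_A) + x_C(y_A-y_B)|/2
= |(-126.5) + 74.09 + 43.78|/2
= 8.63/2 = 4.315

4.315


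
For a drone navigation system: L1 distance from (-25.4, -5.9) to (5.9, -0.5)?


|(-25.4)-5.9| + |(-5.9)-(-0.5)| = 31.3 + 5.4 = 36.7

36.7


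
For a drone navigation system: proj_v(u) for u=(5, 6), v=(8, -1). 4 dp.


u.v = 34, |v| = sqrt(65) = 8.0623
Scalar projection = u.v / |v| = 34 / sqrt(65) = 4.2172

4.2172


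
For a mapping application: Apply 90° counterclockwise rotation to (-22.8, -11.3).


90° CCW: (x,y) -> (-y, x)
(-22.8,-11.3) -> (11.3, -22.8)

(11.3, -22.8)


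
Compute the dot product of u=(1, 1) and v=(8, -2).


u . v = u_x*v_x + u_y*v_y = 1*8 + 1*(-2)
= 8 + (-2) = 6

6


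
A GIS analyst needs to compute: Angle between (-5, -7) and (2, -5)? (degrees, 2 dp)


u.v = 25, |u| = sqrt(74) = 8.6023, |v| = sqrt(29) = 5.3852
cos(theta) = u.v/(|u||v|) = 25/sqrt(2146) = 0.539666
theta = acos(0.539666) = 57.34 degrees

57.34 degrees


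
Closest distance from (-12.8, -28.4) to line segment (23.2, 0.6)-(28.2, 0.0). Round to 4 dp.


Project P onto AB: t = 0 (clamped to [0,1])
Closest point on segment: (23.2, 0.6)
Distance: 46.2277

46.2277


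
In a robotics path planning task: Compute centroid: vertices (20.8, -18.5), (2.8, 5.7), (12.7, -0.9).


Centroid = ((x_A+x_B+x_C)/3, (y_A+y_B+y_C)/3)
= ((20.8+2.8+12.7)/3, ((-18.5)+5.7+(-0.9))/3)
= (12.1, -4.5667)

(12.1, -4.5667)


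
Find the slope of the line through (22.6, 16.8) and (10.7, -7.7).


slope = (y2-y1)/(x2-x1) = ((-7.7)-16.8)/(10.7-22.6) = (-24.5)/(-11.9) = 2.0588

2.0588


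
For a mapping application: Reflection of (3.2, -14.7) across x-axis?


Reflection over x-axis: (x,y) -> (x,-y)
(3.2, -14.7) -> (3.2, 14.7)

(3.2, 14.7)


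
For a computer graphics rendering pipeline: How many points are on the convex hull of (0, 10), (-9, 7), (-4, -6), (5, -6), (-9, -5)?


Convex hull vertices (CCW): (-9, -5), (-4, -6), (5, -6), (0, 10), (-9, 7)
Count = 5

5


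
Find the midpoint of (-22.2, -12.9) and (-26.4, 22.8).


M = (((-22.2)+(-26.4))/2, ((-12.9)+22.8)/2)
= (-24.3, 4.95)

(-24.3, 4.95)


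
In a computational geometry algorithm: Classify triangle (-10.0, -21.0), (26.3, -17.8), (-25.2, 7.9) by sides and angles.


Side lengths squared: AB^2=1327.93, BC^2=3312.74, CA^2=1066.25
Sorted: [1066.25, 1327.93, 3312.74]
By sides: Scalene, By angles: Obtuse

Scalene, Obtuse


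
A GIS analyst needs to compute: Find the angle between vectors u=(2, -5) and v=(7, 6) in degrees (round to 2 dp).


u.v = -16, |u| = sqrt(29) = 5.3852, |v| = sqrt(85) = 9.2195
cos(theta) = u.v/(|u||v|) = -16/sqrt(2465) = -0.322264
theta = acos(-0.322264) = 108.8 degrees

108.8 degrees


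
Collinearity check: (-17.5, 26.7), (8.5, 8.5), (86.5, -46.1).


Cross product: (8.5-(-17.5))*((-46.1)-26.7) - (8.5-26.7)*(86.5-(-17.5))
= 0

Yes, collinear


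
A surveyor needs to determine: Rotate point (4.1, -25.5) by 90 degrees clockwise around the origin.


90° CW: (x,y) -> (y, -x)
(4.1,-25.5) -> (-25.5, -4.1)

(-25.5, -4.1)


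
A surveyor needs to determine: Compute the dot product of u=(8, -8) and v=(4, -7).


u . v = u_x*v_x + u_y*v_y = 8*4 + (-8)*(-7)
= 32 + 56 = 88

88


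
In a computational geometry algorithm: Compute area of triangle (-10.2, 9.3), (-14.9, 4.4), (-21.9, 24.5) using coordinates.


Area = |x_A(y_B-y_C) + x_B(y_C-y_A) + x_C(y_A-y_B)|/2
= |205.02 + (-226.48) + (-107.31)|/2
= 128.77/2 = 64.385

64.385


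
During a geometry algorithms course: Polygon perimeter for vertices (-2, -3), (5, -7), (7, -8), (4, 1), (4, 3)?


Sides: (-2, -3)->(5, -7): sqrt(65) = 8.062258, (5, -7)->(7, -8): sqrt(5) = 2.236068, (7, -8)->(4, 1): sqrt(90) = 9.486833, (4, 1)->(4, 3): sqrt(4) = 2, (4, 3)->(-2, -3): sqrt(72) = 8.485281
Sum = 30.27044
Perimeter = 30.2704

30.2704


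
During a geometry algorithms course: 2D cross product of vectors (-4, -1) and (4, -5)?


u x v = u_x*v_y - u_y*v_x = (-4)*(-5) - (-1)*4
= 20 - (-4) = 24

24


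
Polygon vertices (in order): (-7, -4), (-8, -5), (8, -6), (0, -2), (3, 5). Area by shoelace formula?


Shoelace sum: ((-7)*(-5) - (-8)*(-4)) + ((-8)*(-6) - 8*(-5)) + (8*(-2) - 0*(-6)) + (0*5 - 3*(-2)) + (3*(-4) - (-7)*5)
= 104
Area = |104|/2 = 52

52


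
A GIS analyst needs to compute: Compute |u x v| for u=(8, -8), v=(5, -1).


|u x v| = |8*(-1) - (-8)*5|
= |(-8) - (-40)| = 32

32


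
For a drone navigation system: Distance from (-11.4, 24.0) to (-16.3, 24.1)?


dx=-4.9, dy=0.1
d^2 = (-4.9)^2 + 0.1^2 = 24.02
d = sqrt(24.02) = 4.901

4.901


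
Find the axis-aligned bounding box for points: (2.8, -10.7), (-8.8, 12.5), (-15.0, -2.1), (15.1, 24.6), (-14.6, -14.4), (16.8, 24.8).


x range: [-15, 16.8]
y range: [-14.4, 24.8]
Bounding box: (-15,-14.4) to (16.8,24.8)

(-15,-14.4) to (16.8,24.8)


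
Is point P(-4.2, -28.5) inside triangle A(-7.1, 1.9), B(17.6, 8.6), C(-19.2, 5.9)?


Cross products: AB x AP = -770.31, BC x BP = 1306.42, CA x CP = -356.24
All same sign? no

No, outside


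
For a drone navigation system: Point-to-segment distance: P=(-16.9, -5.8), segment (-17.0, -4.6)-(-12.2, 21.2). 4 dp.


Project P onto AB: t = 0 (clamped to [0,1])
Closest point on segment: (-17, -4.6)
Distance: 1.2042

1.2042


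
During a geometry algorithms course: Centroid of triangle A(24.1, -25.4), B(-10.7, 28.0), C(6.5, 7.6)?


Centroid = ((x_A+x_B+x_C)/3, (y_A+y_B+y_C)/3)
= ((24.1+(-10.7)+6.5)/3, ((-25.4)+28+7.6)/3)
= (6.6333, 3.4)

(6.6333, 3.4)


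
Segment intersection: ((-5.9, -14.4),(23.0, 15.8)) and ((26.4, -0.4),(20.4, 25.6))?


Cross products: d1=923.8, d2=-8.8, d3=-570.86, d4=361.74
d1*d2 < 0 and d3*d4 < 0? yes

Yes, they intersect


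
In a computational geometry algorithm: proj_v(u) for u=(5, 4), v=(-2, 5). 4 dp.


u.v = 10, |v| = sqrt(29) = 5.3852
Scalar projection = u.v / |v| = 10 / sqrt(29) = 1.857

1.857


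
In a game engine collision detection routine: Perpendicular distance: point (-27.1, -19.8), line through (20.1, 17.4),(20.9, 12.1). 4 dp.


|cross product| = 279.92
|line direction| = sqrt(28.73) = 5.36
Distance = 279.92/sqrt(28.73) = 52.2235

52.2235


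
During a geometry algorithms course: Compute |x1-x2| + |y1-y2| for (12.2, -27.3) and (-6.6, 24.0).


|12.2-(-6.6)| + |(-27.3)-24| = 18.8 + 51.3 = 70.1

70.1


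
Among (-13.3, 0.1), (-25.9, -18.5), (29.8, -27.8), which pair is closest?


d(P0,P1) = 22.466, d(P0,P2) = 51.3422, d(P1,P2) = 56.4711
Closest: P0 and P1

Closest pair: (-13.3, 0.1) and (-25.9, -18.5), distance = 22.466


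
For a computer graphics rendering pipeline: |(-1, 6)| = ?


|u| = sqrt((-1)^2 + 6^2) = sqrt(37) = 6.0828

6.0828


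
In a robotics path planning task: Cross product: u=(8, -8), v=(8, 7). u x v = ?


u x v = u_x*v_y - u_y*v_x = 8*7 - (-8)*8
= 56 - (-64) = 120

120


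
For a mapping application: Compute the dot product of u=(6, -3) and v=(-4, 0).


u . v = u_x*v_x + u_y*v_y = 6*(-4) + (-3)*0
= (-24) + 0 = -24

-24


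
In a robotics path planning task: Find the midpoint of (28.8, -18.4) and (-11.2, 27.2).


M = ((28.8+(-11.2))/2, ((-18.4)+27.2)/2)
= (8.8, 4.4)

(8.8, 4.4)


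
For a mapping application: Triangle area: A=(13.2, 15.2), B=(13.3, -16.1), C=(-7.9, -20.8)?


Area = |x_A(y_B-y_C) + x_B(y_C-y_A) + x_C(y_A-y_B)|/2
= |62.04 + (-478.8) + (-247.27)|/2
= 664.03/2 = 332.015

332.015


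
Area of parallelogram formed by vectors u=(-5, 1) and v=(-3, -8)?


|u x v| = |(-5)*(-8) - 1*(-3)|
= |40 - (-3)| = 43

43


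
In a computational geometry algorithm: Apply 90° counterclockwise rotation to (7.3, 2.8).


90° CCW: (x,y) -> (-y, x)
(7.3,2.8) -> (-2.8, 7.3)

(-2.8, 7.3)


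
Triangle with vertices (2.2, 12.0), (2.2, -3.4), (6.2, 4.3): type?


Side lengths squared: AB^2=237.16, BC^2=75.29, CA^2=75.29
Sorted: [75.29, 75.29, 237.16]
By sides: Isosceles, By angles: Obtuse

Isosceles, Obtuse


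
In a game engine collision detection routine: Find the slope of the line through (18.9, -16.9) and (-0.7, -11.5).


slope = (y2-y1)/(x2-x1) = ((-11.5)-(-16.9))/((-0.7)-18.9) = 5.4/(-19.6) = -0.2755

-0.2755


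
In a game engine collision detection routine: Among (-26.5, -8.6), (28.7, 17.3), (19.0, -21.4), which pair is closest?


d(P0,P1) = 60.9742, d(P0,P2) = 47.2662, d(P1,P2) = 39.8971
Closest: P1 and P2

Closest pair: (28.7, 17.3) and (19.0, -21.4), distance = 39.8971


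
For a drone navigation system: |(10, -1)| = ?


|u| = sqrt(10^2 + (-1)^2) = sqrt(101) = 10.0499

10.0499


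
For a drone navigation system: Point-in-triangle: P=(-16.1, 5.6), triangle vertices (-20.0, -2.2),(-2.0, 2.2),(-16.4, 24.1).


Cross products: AB x AP = 123.24, BC x BP = 259.83, CA x CP = 74.49
All same sign? yes

Yes, inside


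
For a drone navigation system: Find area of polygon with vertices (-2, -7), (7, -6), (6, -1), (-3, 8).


Shoelace sum: ((-2)*(-6) - 7*(-7)) + (7*(-1) - 6*(-6)) + (6*8 - (-3)*(-1)) + ((-3)*(-7) - (-2)*8)
= 172
Area = |172|/2 = 86

86


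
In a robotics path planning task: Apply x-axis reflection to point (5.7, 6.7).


Reflection over x-axis: (x,y) -> (x,-y)
(5.7, 6.7) -> (5.7, -6.7)

(5.7, -6.7)


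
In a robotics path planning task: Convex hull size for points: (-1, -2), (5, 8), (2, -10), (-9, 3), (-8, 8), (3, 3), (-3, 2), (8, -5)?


Convex hull vertices (CCW): (-9, 3), (2, -10), (8, -5), (5, 8), (-8, 8)
Count = 5

5


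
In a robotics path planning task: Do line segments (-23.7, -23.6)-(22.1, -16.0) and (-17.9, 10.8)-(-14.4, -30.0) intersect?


Cross products: d1=-357.04, d2=1538.2, d3=1531.44, d4=-363.8
d1*d2 < 0 and d3*d4 < 0? yes

Yes, they intersect


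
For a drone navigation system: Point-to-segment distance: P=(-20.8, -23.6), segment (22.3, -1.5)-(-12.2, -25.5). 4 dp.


Project P onto AB: t = 1 (clamped to [0,1])
Closest point on segment: (-12.2, -25.5)
Distance: 8.8074

8.8074


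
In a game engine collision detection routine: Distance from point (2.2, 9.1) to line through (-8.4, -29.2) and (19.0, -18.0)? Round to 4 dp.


|cross product| = 930.7
|line direction| = sqrt(876.2) = 29.6007
Distance = 930.7/sqrt(876.2) = 31.4418

31.4418


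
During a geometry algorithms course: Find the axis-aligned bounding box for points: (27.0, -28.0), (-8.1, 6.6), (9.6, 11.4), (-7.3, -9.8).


x range: [-8.1, 27]
y range: [-28, 11.4]
Bounding box: (-8.1,-28) to (27,11.4)

(-8.1,-28) to (27,11.4)


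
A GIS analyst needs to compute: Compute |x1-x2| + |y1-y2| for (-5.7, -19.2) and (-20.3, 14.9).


|(-5.7)-(-20.3)| + |(-19.2)-14.9| = 14.6 + 34.1 = 48.7

48.7


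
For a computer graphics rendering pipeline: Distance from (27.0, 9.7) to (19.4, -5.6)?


dx=-7.6, dy=-15.3
d^2 = (-7.6)^2 + (-15.3)^2 = 291.85
d = sqrt(291.85) = 17.0836

17.0836


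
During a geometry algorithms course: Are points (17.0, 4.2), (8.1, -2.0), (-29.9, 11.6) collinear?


Cross product: (8.1-17)*(11.6-4.2) - ((-2)-4.2)*((-29.9)-17)
= -356.64

No, not collinear


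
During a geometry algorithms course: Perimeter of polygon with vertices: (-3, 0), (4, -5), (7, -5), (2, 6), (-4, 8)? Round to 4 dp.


Sides: (-3, 0)->(4, -5): sqrt(74) = 8.602325, (4, -5)->(7, -5): sqrt(9) = 3, (7, -5)->(2, 6): sqrt(146) = 12.083046, (2, 6)->(-4, 8): sqrt(40) = 6.324555, (-4, 8)->(-3, 0): sqrt(65) = 8.062258
Sum = 38.072184
Perimeter = 38.0722

38.0722


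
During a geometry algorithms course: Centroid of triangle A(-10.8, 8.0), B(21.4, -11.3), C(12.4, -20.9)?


Centroid = ((x_A+x_B+x_C)/3, (y_A+y_B+y_C)/3)
= (((-10.8)+21.4+12.4)/3, (8+(-11.3)+(-20.9))/3)
= (7.6667, -8.0667)

(7.6667, -8.0667)


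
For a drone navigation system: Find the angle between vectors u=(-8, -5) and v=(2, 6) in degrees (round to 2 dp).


u.v = -46, |u| = sqrt(89) = 9.434, |v| = sqrt(40) = 6.3246
cos(theta) = u.v/(|u||v|) = -46/sqrt(3560) = -0.770962
theta = acos(-0.770962) = 140.44 degrees

140.44 degrees


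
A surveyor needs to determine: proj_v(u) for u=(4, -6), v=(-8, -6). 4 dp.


u.v = 4, |v| = sqrt(100) = 10
Scalar projection = u.v / |v| = 4 / sqrt(100) = 0.4

0.4


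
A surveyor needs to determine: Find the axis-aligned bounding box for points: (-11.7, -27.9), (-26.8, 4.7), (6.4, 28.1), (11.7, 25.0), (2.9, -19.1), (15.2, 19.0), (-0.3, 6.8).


x range: [-26.8, 15.2]
y range: [-27.9, 28.1]
Bounding box: (-26.8,-27.9) to (15.2,28.1)

(-26.8,-27.9) to (15.2,28.1)


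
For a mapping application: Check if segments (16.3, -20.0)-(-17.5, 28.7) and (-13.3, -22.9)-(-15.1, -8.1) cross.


Cross products: d1=-443.3, d2=-30.72, d3=1539.54, d4=1126.96
d1*d2 < 0 and d3*d4 < 0? no

No, they don't intersect


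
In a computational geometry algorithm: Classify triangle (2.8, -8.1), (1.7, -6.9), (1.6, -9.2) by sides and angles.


Side lengths squared: AB^2=2.65, BC^2=5.3, CA^2=2.65
Sorted: [2.65, 2.65, 5.3]
By sides: Isosceles, By angles: Right

Isosceles, Right


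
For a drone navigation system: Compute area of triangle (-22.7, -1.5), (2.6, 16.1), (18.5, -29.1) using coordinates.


Area = |x_A(y_B-y_C) + x_B(y_C-y_A) + x_C(y_A-y_B)|/2
= |(-1026.04) + (-71.76) + (-325.6)|/2
= 1423.4/2 = 711.7

711.7


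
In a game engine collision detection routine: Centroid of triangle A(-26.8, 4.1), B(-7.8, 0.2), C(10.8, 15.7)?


Centroid = ((x_A+x_B+x_C)/3, (y_A+y_B+y_C)/3)
= (((-26.8)+(-7.8)+10.8)/3, (4.1+0.2+15.7)/3)
= (-7.9333, 6.6667)

(-7.9333, 6.6667)


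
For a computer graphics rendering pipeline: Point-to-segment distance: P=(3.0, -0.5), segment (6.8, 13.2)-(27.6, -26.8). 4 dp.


Project P onto AB: t = 0.2307 (clamped to [0,1])
Closest point on segment: (11.5989, 3.9714)
Distance: 9.692

9.692


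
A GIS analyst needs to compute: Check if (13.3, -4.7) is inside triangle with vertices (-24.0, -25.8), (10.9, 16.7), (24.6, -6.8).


Cross products: AB x AP = -848.86, BC x BP = -236.78, CA x CP = -316.76
All same sign? yes

Yes, inside


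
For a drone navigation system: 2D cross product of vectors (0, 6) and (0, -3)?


u x v = u_x*v_y - u_y*v_x = 0*(-3) - 6*0
= 0 - 0 = 0

0


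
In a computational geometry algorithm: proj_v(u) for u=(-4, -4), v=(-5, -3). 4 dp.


u.v = 32, |v| = sqrt(34) = 5.831
Scalar projection = u.v / |v| = 32 / sqrt(34) = 5.488

5.488


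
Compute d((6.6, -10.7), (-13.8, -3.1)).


dx=-20.4, dy=7.6
d^2 = (-20.4)^2 + 7.6^2 = 473.92
d = sqrt(473.92) = 21.7697

21.7697


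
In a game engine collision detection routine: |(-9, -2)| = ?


|u| = sqrt((-9)^2 + (-2)^2) = sqrt(85) = 9.2195

9.2195


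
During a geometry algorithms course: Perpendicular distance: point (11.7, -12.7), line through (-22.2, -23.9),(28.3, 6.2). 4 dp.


|cross product| = 454.79
|line direction| = sqrt(3456.26) = 58.79
Distance = 454.79/sqrt(3456.26) = 7.7358

7.7358


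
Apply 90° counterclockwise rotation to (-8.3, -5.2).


90° CCW: (x,y) -> (-y, x)
(-8.3,-5.2) -> (5.2, -8.3)

(5.2, -8.3)


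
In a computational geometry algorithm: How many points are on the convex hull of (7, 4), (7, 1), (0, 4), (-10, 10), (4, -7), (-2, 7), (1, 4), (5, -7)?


Convex hull vertices (CCW): (-10, 10), (4, -7), (5, -7), (7, 1), (7, 4)
Count = 5

5


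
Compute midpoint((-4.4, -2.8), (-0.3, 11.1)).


M = (((-4.4)+(-0.3))/2, ((-2.8)+11.1)/2)
= (-2.35, 4.15)

(-2.35, 4.15)


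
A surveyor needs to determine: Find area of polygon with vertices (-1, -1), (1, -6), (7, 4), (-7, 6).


Shoelace sum: ((-1)*(-6) - 1*(-1)) + (1*4 - 7*(-6)) + (7*6 - (-7)*4) + ((-7)*(-1) - (-1)*6)
= 136
Area = |136|/2 = 68

68


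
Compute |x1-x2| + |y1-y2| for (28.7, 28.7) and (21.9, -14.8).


|28.7-21.9| + |28.7-(-14.8)| = 6.8 + 43.5 = 50.3

50.3


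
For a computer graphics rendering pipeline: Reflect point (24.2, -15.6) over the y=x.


Reflection over y=x: (x,y) -> (y,x)
(24.2, -15.6) -> (-15.6, 24.2)

(-15.6, 24.2)


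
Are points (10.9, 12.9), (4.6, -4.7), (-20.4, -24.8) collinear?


Cross product: (4.6-10.9)*((-24.8)-12.9) - ((-4.7)-12.9)*((-20.4)-10.9)
= -313.37

No, not collinear


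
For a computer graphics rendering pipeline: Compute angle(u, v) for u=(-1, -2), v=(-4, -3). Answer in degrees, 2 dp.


u.v = 10, |u| = sqrt(5) = 2.2361, |v| = sqrt(25) = 5
cos(theta) = u.v/(|u||v|) = 10/sqrt(125) = 0.894427
theta = acos(0.894427) = 26.57 degrees

26.57 degrees


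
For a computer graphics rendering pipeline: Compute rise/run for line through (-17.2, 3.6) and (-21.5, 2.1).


slope = (y2-y1)/(x2-x1) = (2.1-3.6)/((-21.5)-(-17.2)) = (-1.5)/(-4.3) = 0.3488

0.3488


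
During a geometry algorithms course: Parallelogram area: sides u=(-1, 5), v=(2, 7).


|u x v| = |(-1)*7 - 5*2|
= |(-7) - 10| = 17

17


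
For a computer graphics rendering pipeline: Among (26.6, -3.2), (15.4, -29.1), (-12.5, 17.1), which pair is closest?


d(P0,P1) = 28.2179, d(P0,P2) = 44.0556, d(P1,P2) = 53.9708
Closest: P0 and P1

Closest pair: (26.6, -3.2) and (15.4, -29.1), distance = 28.2179


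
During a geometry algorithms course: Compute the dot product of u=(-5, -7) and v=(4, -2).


u . v = u_x*v_x + u_y*v_y = (-5)*4 + (-7)*(-2)
= (-20) + 14 = -6

-6


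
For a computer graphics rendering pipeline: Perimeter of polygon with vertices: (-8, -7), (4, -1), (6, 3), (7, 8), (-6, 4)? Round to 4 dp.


Sides: (-8, -7)->(4, -1): sqrt(180) = 13.416408, (4, -1)->(6, 3): sqrt(20) = 4.472136, (6, 3)->(7, 8): sqrt(26) = 5.09902, (7, 8)->(-6, 4): sqrt(185) = 13.601471, (-6, 4)->(-8, -7): sqrt(125) = 11.18034
Sum = 47.769375
Perimeter = 47.7694

47.7694


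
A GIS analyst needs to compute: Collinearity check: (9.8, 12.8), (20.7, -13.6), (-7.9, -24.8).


Cross product: (20.7-9.8)*((-24.8)-12.8) - ((-13.6)-12.8)*((-7.9)-9.8)
= -877.12

No, not collinear


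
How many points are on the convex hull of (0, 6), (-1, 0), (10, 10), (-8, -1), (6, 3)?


Convex hull vertices (CCW): (-8, -1), (-1, 0), (6, 3), (10, 10), (0, 6)
Count = 5

5


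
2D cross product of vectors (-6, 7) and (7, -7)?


u x v = u_x*v_y - u_y*v_x = (-6)*(-7) - 7*7
= 42 - 49 = -7

-7


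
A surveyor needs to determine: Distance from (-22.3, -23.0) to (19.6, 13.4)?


dx=41.9, dy=36.4
d^2 = 41.9^2 + 36.4^2 = 3080.57
d = sqrt(3080.57) = 55.5029

55.5029


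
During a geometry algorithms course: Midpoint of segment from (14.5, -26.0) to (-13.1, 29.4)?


M = ((14.5+(-13.1))/2, ((-26)+29.4)/2)
= (0.7, 1.7)

(0.7, 1.7)


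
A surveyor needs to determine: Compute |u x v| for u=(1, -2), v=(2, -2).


|u x v| = |1*(-2) - (-2)*2|
= |(-2) - (-4)| = 2

2


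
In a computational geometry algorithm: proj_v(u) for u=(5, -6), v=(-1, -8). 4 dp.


u.v = 43, |v| = sqrt(65) = 8.0623
Scalar projection = u.v / |v| = 43 / sqrt(65) = 5.3335

5.3335


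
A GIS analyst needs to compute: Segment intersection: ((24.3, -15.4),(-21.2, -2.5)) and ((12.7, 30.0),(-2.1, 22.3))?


Cross products: d1=761.24, d2=219.97, d3=-1916.06, d4=-1374.79
d1*d2 < 0 and d3*d4 < 0? no

No, they don't intersect


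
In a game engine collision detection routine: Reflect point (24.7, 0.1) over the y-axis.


Reflection over y-axis: (x,y) -> (-x,y)
(24.7, 0.1) -> (-24.7, 0.1)

(-24.7, 0.1)


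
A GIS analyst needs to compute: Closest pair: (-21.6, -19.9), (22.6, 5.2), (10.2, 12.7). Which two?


d(P0,P1) = 50.8296, d(P0,P2) = 45.5412, d(P1,P2) = 14.4917
Closest: P1 and P2

Closest pair: (22.6, 5.2) and (10.2, 12.7), distance = 14.4917


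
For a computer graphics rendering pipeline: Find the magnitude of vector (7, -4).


|u| = sqrt(7^2 + (-4)^2) = sqrt(65) = 8.0623

8.0623


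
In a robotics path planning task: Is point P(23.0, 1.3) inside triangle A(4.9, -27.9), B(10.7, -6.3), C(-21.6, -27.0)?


Cross products: AB x AP = -221.6, BC x BP = 9.13, CA x CP = 790.09
All same sign? no

No, outside


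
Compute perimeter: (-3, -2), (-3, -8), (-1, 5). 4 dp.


Sides: (-3, -2)->(-3, -8): sqrt(36) = 6, (-3, -8)->(-1, 5): sqrt(173) = 13.152946, (-1, 5)->(-3, -2): sqrt(53) = 7.28011
Sum = 26.433056
Perimeter = 26.4331

26.4331


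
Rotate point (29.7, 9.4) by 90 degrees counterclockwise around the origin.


90° CCW: (x,y) -> (-y, x)
(29.7,9.4) -> (-9.4, 29.7)

(-9.4, 29.7)


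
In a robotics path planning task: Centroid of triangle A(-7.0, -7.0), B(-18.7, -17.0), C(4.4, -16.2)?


Centroid = ((x_A+x_B+x_C)/3, (y_A+y_B+y_C)/3)
= (((-7)+(-18.7)+4.4)/3, ((-7)+(-17)+(-16.2))/3)
= (-7.1, -13.4)

(-7.1, -13.4)


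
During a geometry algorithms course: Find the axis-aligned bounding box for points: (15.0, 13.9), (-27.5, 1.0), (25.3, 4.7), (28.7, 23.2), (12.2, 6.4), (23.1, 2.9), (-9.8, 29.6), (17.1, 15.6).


x range: [-27.5, 28.7]
y range: [1, 29.6]
Bounding box: (-27.5,1) to (28.7,29.6)

(-27.5,1) to (28.7,29.6)


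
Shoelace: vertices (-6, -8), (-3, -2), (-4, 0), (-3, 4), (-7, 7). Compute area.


Shoelace sum: ((-6)*(-2) - (-3)*(-8)) + ((-3)*0 - (-4)*(-2)) + ((-4)*4 - (-3)*0) + ((-3)*7 - (-7)*4) + ((-7)*(-8) - (-6)*7)
= 69
Area = |69|/2 = 34.5

34.5


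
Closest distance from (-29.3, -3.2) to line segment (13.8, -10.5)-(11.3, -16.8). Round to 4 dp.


Project P onto AB: t = 1 (clamped to [0,1])
Closest point on segment: (11.3, -16.8)
Distance: 42.8173

42.8173


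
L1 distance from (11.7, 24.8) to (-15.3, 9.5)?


|11.7-(-15.3)| + |24.8-9.5| = 27 + 15.3 = 42.3

42.3


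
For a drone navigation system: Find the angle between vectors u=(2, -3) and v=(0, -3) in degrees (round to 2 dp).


u.v = 9, |u| = sqrt(13) = 3.6056, |v| = sqrt(9) = 3
cos(theta) = u.v/(|u||v|) = 9/sqrt(117) = 0.83205
theta = acos(0.83205) = 33.69 degrees

33.69 degrees


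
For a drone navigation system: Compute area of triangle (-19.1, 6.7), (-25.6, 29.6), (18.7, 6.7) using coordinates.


Area = |x_A(y_B-y_C) + x_B(y_C-y_A) + x_C(y_A-y_B)|/2
= |(-437.39) + 0 + (-428.23)|/2
= 865.62/2 = 432.81

432.81


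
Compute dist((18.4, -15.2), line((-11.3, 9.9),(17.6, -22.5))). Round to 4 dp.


|cross product| = 236.89
|line direction| = sqrt(1884.97) = 43.4162
Distance = 236.89/sqrt(1884.97) = 5.4563

5.4563


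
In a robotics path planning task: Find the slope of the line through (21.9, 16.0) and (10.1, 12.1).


slope = (y2-y1)/(x2-x1) = (12.1-16)/(10.1-21.9) = (-3.9)/(-11.8) = 0.3305

0.3305


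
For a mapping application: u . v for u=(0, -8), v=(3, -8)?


u . v = u_x*v_x + u_y*v_y = 0*3 + (-8)*(-8)
= 0 + 64 = 64

64


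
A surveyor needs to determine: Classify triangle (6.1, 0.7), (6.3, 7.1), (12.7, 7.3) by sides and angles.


Side lengths squared: AB^2=41, BC^2=41, CA^2=87.12
Sorted: [41, 41, 87.12]
By sides: Isosceles, By angles: Obtuse

Isosceles, Obtuse


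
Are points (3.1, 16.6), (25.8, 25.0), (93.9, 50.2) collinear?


Cross product: (25.8-3.1)*(50.2-16.6) - (25-16.6)*(93.9-3.1)
= 0

Yes, collinear


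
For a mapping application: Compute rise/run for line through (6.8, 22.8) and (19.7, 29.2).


slope = (y2-y1)/(x2-x1) = (29.2-22.8)/(19.7-6.8) = 6.4/12.9 = 0.4961

0.4961


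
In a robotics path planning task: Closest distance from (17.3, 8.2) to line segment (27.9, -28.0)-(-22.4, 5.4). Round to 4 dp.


Project P onto AB: t = 0.4779 (clamped to [0,1])
Closest point on segment: (3.8616, -12.0381)
Distance: 24.2935

24.2935


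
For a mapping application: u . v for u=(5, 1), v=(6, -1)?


u . v = u_x*v_x + u_y*v_y = 5*6 + 1*(-1)
= 30 + (-1) = 29

29


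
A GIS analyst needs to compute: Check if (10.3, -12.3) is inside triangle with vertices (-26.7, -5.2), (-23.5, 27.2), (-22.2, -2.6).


Cross products: AB x AP = -1221.52, BC x BP = 955.89, CA x CP = 128.15
All same sign? no

No, outside


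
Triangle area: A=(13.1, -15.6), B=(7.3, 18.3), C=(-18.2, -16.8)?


Area = |x_A(y_B-y_C) + x_B(y_C-y_A) + x_C(y_A-y_B)|/2
= |459.81 + (-8.76) + 616.98|/2
= 1068.03/2 = 534.015

534.015


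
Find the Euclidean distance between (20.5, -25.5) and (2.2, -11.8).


dx=-18.3, dy=13.7
d^2 = (-18.3)^2 + 13.7^2 = 522.58
d = sqrt(522.58) = 22.86

22.86


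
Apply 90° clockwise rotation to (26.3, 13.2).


90° CW: (x,y) -> (y, -x)
(26.3,13.2) -> (13.2, -26.3)

(13.2, -26.3)


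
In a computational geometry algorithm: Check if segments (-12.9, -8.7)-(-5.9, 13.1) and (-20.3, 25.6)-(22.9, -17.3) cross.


Cross products: d1=-1164.3, d2=77.76, d3=401.42, d4=-840.64
d1*d2 < 0 and d3*d4 < 0? yes

Yes, they intersect


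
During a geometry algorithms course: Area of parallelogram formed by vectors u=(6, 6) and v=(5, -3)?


|u x v| = |6*(-3) - 6*5|
= |(-18) - 30| = 48

48


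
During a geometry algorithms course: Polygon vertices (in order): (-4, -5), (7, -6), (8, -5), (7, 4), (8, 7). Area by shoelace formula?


Shoelace sum: ((-4)*(-6) - 7*(-5)) + (7*(-5) - 8*(-6)) + (8*4 - 7*(-5)) + (7*7 - 8*4) + (8*(-5) - (-4)*7)
= 144
Area = |144|/2 = 72

72


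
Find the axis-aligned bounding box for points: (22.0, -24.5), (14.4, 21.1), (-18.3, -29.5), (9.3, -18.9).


x range: [-18.3, 22]
y range: [-29.5, 21.1]
Bounding box: (-18.3,-29.5) to (22,21.1)

(-18.3,-29.5) to (22,21.1)


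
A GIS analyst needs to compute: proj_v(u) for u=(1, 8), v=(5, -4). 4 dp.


u.v = -27, |v| = sqrt(41) = 6.4031
Scalar projection = u.v / |v| = -27 / sqrt(41) = -4.2167

-4.2167


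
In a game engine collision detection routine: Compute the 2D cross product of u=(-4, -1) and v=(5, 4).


u x v = u_x*v_y - u_y*v_x = (-4)*4 - (-1)*5
= (-16) - (-5) = -11

-11


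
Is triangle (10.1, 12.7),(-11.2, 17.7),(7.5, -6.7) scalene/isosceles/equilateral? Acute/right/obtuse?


Side lengths squared: AB^2=478.69, BC^2=945.05, CA^2=383.12
Sorted: [383.12, 478.69, 945.05]
By sides: Scalene, By angles: Obtuse

Scalene, Obtuse


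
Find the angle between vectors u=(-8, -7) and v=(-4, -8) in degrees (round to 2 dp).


u.v = 88, |u| = sqrt(113) = 10.6301, |v| = sqrt(80) = 8.9443
cos(theta) = u.v/(|u||v|) = 88/sqrt(9040) = 0.925547
theta = acos(0.925547) = 22.25 degrees

22.25 degrees


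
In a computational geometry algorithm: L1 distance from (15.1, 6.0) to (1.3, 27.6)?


|15.1-1.3| + |6-27.6| = 13.8 + 21.6 = 35.4

35.4


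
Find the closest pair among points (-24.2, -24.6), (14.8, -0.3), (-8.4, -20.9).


d(P0,P1) = 45.951, d(P0,P2) = 16.2274, d(P1,P2) = 31.0258
Closest: P0 and P2

Closest pair: (-24.2, -24.6) and (-8.4, -20.9), distance = 16.2274


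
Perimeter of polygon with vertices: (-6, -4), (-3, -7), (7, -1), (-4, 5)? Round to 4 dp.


Sides: (-6, -4)->(-3, -7): sqrt(18) = 4.242641, (-3, -7)->(7, -1): sqrt(136) = 11.661904, (7, -1)->(-4, 5): sqrt(157) = 12.529964, (-4, 5)->(-6, -4): sqrt(85) = 9.219544
Sum = 37.654053
Perimeter = 37.6541

37.6541


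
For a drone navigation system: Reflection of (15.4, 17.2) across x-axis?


Reflection over x-axis: (x,y) -> (x,-y)
(15.4, 17.2) -> (15.4, -17.2)

(15.4, -17.2)


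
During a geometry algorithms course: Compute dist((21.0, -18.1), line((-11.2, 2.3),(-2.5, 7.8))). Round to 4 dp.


|cross product| = 354.58
|line direction| = sqrt(105.94) = 10.2927
Distance = 354.58/sqrt(105.94) = 34.4496

34.4496


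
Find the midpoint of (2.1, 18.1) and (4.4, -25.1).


M = ((2.1+4.4)/2, (18.1+(-25.1))/2)
= (3.25, -3.5)

(3.25, -3.5)


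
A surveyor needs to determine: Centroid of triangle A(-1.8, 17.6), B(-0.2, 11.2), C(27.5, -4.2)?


Centroid = ((x_A+x_B+x_C)/3, (y_A+y_B+y_C)/3)
= (((-1.8)+(-0.2)+27.5)/3, (17.6+11.2+(-4.2))/3)
= (8.5, 8.2)

(8.5, 8.2)


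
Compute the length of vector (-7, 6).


|u| = sqrt((-7)^2 + 6^2) = sqrt(85) = 9.2195

9.2195


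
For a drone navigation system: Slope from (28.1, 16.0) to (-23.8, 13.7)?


slope = (y2-y1)/(x2-x1) = (13.7-16)/((-23.8)-28.1) = (-2.3)/(-51.9) = 0.0443

0.0443


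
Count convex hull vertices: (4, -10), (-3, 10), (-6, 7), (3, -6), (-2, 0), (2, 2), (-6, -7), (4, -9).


Convex hull vertices (CCW): (-6, -7), (4, -10), (4, -9), (2, 2), (-3, 10), (-6, 7)
Count = 6

6


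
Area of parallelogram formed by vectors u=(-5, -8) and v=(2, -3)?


|u x v| = |(-5)*(-3) - (-8)*2|
= |15 - (-16)| = 31

31


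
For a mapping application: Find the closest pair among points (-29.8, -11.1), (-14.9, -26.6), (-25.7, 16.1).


d(P0,P1) = 21.5002, d(P0,P2) = 27.5073, d(P1,P2) = 44.0446
Closest: P0 and P1

Closest pair: (-29.8, -11.1) and (-14.9, -26.6), distance = 21.5002


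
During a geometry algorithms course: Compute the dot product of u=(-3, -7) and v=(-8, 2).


u . v = u_x*v_x + u_y*v_y = (-3)*(-8) + (-7)*2
= 24 + (-14) = 10

10


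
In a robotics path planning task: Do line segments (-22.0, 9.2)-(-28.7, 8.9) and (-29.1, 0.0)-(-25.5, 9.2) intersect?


Cross products: d1=-32.2, d2=28.36, d3=59.51, d4=-1.05
d1*d2 < 0 and d3*d4 < 0? yes

Yes, they intersect


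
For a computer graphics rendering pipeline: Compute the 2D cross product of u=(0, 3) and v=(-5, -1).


u x v = u_x*v_y - u_y*v_x = 0*(-1) - 3*(-5)
= 0 - (-15) = 15

15


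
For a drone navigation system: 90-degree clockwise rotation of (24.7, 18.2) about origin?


90° CW: (x,y) -> (y, -x)
(24.7,18.2) -> (18.2, -24.7)

(18.2, -24.7)


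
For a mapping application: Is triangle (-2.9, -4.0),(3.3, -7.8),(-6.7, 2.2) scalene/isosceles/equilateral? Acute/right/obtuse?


Side lengths squared: AB^2=52.88, BC^2=200, CA^2=52.88
Sorted: [52.88, 52.88, 200]
By sides: Isosceles, By angles: Obtuse

Isosceles, Obtuse


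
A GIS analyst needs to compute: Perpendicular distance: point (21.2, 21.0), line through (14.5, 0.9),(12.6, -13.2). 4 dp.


|cross product| = 56.28
|line direction| = sqrt(202.42) = 14.2274
Distance = 56.28/sqrt(202.42) = 3.9557

3.9557


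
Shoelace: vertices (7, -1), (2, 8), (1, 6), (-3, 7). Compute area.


Shoelace sum: (7*8 - 2*(-1)) + (2*6 - 1*8) + (1*7 - (-3)*6) + ((-3)*(-1) - 7*7)
= 41
Area = |41|/2 = 20.5

20.5


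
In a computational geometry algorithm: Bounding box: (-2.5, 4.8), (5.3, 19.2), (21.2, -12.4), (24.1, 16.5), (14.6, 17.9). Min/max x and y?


x range: [-2.5, 24.1]
y range: [-12.4, 19.2]
Bounding box: (-2.5,-12.4) to (24.1,19.2)

(-2.5,-12.4) to (24.1,19.2)


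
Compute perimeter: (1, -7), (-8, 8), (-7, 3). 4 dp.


Sides: (1, -7)->(-8, 8): sqrt(306) = 17.492856, (-8, 8)->(-7, 3): sqrt(26) = 5.09902, (-7, 3)->(1, -7): sqrt(164) = 12.806248
Sum = 35.398124
Perimeter = 35.3981

35.3981


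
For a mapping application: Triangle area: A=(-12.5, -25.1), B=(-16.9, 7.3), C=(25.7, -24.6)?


Area = |x_A(y_B-y_C) + x_B(y_C-y_A) + x_C(y_A-y_B)|/2
= |(-398.75) + (-8.45) + (-832.68)|/2
= 1239.88/2 = 619.94

619.94


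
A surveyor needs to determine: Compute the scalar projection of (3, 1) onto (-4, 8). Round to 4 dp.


u.v = -4, |v| = sqrt(80) = 8.9443
Scalar projection = u.v / |v| = -4 / sqrt(80) = -0.4472

-0.4472


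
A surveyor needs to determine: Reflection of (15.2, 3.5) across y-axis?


Reflection over y-axis: (x,y) -> (-x,y)
(15.2, 3.5) -> (-15.2, 3.5)

(-15.2, 3.5)


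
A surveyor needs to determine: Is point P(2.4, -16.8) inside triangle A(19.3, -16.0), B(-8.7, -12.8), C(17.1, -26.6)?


Cross products: AB x AP = 76.48, BC x BP = 49.98, CA x CP = 177.38
All same sign? yes

Yes, inside


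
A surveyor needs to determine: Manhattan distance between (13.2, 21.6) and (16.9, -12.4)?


|13.2-16.9| + |21.6-(-12.4)| = 3.7 + 34 = 37.7

37.7


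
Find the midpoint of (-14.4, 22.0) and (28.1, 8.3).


M = (((-14.4)+28.1)/2, (22+8.3)/2)
= (6.85, 15.15)

(6.85, 15.15)


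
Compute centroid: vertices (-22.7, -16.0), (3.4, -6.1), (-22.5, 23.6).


Centroid = ((x_A+x_B+x_C)/3, (y_A+y_B+y_C)/3)
= (((-22.7)+3.4+(-22.5))/3, ((-16)+(-6.1)+23.6)/3)
= (-13.9333, 0.5)

(-13.9333, 0.5)


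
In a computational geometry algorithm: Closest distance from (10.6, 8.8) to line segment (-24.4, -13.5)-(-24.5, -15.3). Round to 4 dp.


Project P onto AB: t = 0 (clamped to [0,1])
Closest point on segment: (-24.4, -13.5)
Distance: 41.5005

41.5005


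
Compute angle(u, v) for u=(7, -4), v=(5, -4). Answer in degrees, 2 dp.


u.v = 51, |u| = sqrt(65) = 8.0623, |v| = sqrt(41) = 6.4031
cos(theta) = u.v/(|u||v|) = 51/sqrt(2665) = 0.98792
theta = acos(0.98792) = 8.91 degrees

8.91 degrees


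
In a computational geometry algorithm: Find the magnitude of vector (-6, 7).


|u| = sqrt((-6)^2 + 7^2) = sqrt(85) = 9.2195

9.2195


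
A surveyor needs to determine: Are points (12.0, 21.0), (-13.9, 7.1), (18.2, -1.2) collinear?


Cross product: ((-13.9)-12)*((-1.2)-21) - (7.1-21)*(18.2-12)
= 661.16

No, not collinear


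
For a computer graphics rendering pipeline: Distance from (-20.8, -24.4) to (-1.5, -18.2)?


dx=19.3, dy=6.2
d^2 = 19.3^2 + 6.2^2 = 410.93
d = sqrt(410.93) = 20.2714

20.2714


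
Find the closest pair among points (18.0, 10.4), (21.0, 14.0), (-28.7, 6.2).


d(P0,P1) = 4.6861, d(P0,P2) = 46.8885, d(P1,P2) = 50.3083
Closest: P0 and P1

Closest pair: (18.0, 10.4) and (21.0, 14.0), distance = 4.6861


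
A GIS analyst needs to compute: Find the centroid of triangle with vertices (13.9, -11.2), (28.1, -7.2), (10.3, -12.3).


Centroid = ((x_A+x_B+x_C)/3, (y_A+y_B+y_C)/3)
= ((13.9+28.1+10.3)/3, ((-11.2)+(-7.2)+(-12.3))/3)
= (17.4333, -10.2333)

(17.4333, -10.2333)


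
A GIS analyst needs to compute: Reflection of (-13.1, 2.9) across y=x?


Reflection over y=x: (x,y) -> (y,x)
(-13.1, 2.9) -> (2.9, -13.1)

(2.9, -13.1)


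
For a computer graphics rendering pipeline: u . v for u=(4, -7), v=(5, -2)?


u . v = u_x*v_x + u_y*v_y = 4*5 + (-7)*(-2)
= 20 + 14 = 34

34


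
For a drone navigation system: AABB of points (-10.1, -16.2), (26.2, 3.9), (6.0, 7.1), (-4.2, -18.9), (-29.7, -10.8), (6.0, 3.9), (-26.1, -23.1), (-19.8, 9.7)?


x range: [-29.7, 26.2]
y range: [-23.1, 9.7]
Bounding box: (-29.7,-23.1) to (26.2,9.7)

(-29.7,-23.1) to (26.2,9.7)


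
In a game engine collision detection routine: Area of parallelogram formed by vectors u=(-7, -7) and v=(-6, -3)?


|u x v| = |(-7)*(-3) - (-7)*(-6)|
= |21 - 42| = 21

21


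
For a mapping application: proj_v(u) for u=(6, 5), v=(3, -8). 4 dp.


u.v = -22, |v| = sqrt(73) = 8.544
Scalar projection = u.v / |v| = -22 / sqrt(73) = -2.5749

-2.5749


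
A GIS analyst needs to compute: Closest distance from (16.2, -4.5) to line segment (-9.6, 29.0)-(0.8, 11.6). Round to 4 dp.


Project P onto AB: t = 1 (clamped to [0,1])
Closest point on segment: (0.8, 11.6)
Distance: 22.2794

22.2794


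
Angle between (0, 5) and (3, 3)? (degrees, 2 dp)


u.v = 15, |u| = sqrt(25) = 5, |v| = sqrt(18) = 4.2426
cos(theta) = u.v/(|u||v|) = 15/sqrt(450) = 0.707107
theta = acos(0.707107) = 45 degrees

45 degrees


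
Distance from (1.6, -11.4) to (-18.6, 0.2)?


dx=-20.2, dy=11.6
d^2 = (-20.2)^2 + 11.6^2 = 542.6
d = sqrt(542.6) = 23.2938

23.2938


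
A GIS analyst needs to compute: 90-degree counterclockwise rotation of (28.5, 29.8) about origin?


90° CCW: (x,y) -> (-y, x)
(28.5,29.8) -> (-29.8, 28.5)

(-29.8, 28.5)


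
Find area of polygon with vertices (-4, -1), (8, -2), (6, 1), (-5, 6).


Shoelace sum: ((-4)*(-2) - 8*(-1)) + (8*1 - 6*(-2)) + (6*6 - (-5)*1) + ((-5)*(-1) - (-4)*6)
= 106
Area = |106|/2 = 53

53


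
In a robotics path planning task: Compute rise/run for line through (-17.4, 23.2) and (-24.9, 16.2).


slope = (y2-y1)/(x2-x1) = (16.2-23.2)/((-24.9)-(-17.4)) = (-7)/(-7.5) = 0.9333

0.9333


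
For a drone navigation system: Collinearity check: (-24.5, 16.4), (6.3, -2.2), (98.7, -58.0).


Cross product: (6.3-(-24.5))*((-58)-16.4) - ((-2.2)-16.4)*(98.7-(-24.5))
= 0

Yes, collinear


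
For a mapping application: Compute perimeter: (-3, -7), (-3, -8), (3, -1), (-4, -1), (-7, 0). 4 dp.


Sides: (-3, -7)->(-3, -8): sqrt(1) = 1, (-3, -8)->(3, -1): sqrt(85) = 9.219544, (3, -1)->(-4, -1): sqrt(49) = 7, (-4, -1)->(-7, 0): sqrt(10) = 3.162278, (-7, 0)->(-3, -7): sqrt(65) = 8.062258
Sum = 28.44408
Perimeter = 28.4441

28.4441


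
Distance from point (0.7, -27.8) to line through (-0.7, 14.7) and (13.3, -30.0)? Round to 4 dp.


|cross product| = 532.42
|line direction| = sqrt(2194.09) = 46.8411
Distance = 532.42/sqrt(2194.09) = 11.3665

11.3665
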